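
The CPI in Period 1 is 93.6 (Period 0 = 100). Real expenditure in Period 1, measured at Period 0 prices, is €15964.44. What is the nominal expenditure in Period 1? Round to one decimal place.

Nominal = Real × (Index/100) = 15964.44 × (93.6/100)
        = 15964.44 × 0.936 = 14942.7158

14942.7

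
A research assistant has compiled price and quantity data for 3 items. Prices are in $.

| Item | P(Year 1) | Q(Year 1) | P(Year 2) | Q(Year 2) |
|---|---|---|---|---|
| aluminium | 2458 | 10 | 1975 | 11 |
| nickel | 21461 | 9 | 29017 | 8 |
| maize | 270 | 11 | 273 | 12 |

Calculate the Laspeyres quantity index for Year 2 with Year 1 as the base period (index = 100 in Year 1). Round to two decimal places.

91.51

Laspeyres quantity index uses base-period prices as weights.
ΣP(Year 1)·Q(Year 2) = 2458×11 + 21461×8 + 270×12 = 27038 + 171688 + 3240 = 201966
ΣP(Year 1)·Q(Year 1) = 2458×10 + 21461×9 + 270×11 = 24580 + 193149 + 2970 = 220699
Index = 201966 / 220699 × 100 = 91.5120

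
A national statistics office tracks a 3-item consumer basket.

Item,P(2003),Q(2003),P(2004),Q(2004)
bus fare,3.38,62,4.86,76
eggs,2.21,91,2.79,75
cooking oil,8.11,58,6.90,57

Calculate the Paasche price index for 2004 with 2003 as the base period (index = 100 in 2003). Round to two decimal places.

109.83

Paasche price index uses current-period quantities as weights.
ΣP(2004)·Q(2004) = 4.86×76 + 2.79×75 + 6.90×57 = 369.36 + 209.25 + 393.3 = 971.91
ΣP(2003)·Q(2004) = 3.38×76 + 2.21×75 + 8.11×57 = 256.88 + 165.75 + 462.27 = 884.9
Index = 971.91 / 884.9 × 100 = 109.8327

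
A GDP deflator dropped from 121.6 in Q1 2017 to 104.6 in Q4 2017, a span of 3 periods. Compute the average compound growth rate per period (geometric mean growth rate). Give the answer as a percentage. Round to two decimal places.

Growth factor = (104.6/121.6)^(1/3) = (0.860197)^(1/3) = 0.951041
Growth rate = 0.951041 − 1 = -0.048959 = -4.8959%

-4.90%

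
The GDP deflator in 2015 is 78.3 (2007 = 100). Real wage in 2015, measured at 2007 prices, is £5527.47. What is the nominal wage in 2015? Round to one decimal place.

4328.0

Nominal = Real × (Index/100) = 5527.47 × (78.3/100)
        = 5527.47 × 0.783 = 4328.0090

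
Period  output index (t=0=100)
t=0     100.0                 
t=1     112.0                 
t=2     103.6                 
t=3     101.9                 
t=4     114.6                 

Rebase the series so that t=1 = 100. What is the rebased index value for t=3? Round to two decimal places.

90.98

Rebased(t=3) = 101.9 / 112.0 × 100 = 90.9821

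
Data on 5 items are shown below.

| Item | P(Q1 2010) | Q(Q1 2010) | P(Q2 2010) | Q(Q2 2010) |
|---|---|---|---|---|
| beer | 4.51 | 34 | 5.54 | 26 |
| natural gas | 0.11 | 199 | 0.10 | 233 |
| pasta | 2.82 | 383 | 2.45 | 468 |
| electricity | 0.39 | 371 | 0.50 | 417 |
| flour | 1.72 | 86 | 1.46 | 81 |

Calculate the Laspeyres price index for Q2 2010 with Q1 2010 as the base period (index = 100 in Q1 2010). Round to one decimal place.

Laspeyres price index uses base-period quantities as weights.
ΣP(Q2 2010)·Q(Q1 2010) = 5.54×34 + 0.10×199 + 2.45×383 + 0.50×371 + 1.46×86 = 188.36 + 19.9 + 938.35 + 185.5 + 125.56 = 1457.67
ΣP(Q1 2010)·Q(Q1 2010) = 4.51×34 + 0.11×199 + 2.82×383 + 0.39×371 + 1.72×86 = 153.34 + 21.89 + 1080.06 + 144.69 + 147.92 = 1547.9
Index = 1457.67 / 1547.9 × 100 = 94.1708

94.2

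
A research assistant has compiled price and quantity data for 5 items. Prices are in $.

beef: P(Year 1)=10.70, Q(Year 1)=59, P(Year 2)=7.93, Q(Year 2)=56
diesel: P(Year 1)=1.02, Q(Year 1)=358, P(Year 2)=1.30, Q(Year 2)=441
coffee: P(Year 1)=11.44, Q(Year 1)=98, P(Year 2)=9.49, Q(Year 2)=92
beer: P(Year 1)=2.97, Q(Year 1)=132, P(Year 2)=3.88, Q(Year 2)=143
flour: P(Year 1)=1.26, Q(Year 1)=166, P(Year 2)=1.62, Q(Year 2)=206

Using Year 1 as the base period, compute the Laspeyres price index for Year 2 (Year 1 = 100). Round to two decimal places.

97.26

Laspeyres price index uses base-period quantities as weights.
ΣP(Year 2)·Q(Year 1) = 7.93×59 + 1.30×358 + 9.49×98 + 3.88×132 + 1.62×166 = 467.87 + 465.4 + 930.02 + 512.16 + 268.92 = 2644.37
ΣP(Year 1)·Q(Year 1) = 10.70×59 + 1.02×358 + 11.44×98 + 2.97×132 + 1.26×166 = 631.3 + 365.16 + 1121.12 + 392.04 + 209.16 = 2718.78
Index = 2644.37 / 2718.78 × 100 = 97.2631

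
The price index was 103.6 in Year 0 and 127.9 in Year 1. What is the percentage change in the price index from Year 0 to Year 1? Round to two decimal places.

Change = (127.9 − 103.6) / 103.6 × 100
       = 24.3 / 103.6 × 100 = 23.4556%

23.46%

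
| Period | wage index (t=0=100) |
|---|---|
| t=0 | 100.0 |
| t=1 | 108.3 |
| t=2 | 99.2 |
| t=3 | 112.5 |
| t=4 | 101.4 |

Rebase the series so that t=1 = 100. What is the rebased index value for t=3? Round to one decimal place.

Rebased(t=3) = 112.5 / 108.3 × 100 = 103.8781

103.9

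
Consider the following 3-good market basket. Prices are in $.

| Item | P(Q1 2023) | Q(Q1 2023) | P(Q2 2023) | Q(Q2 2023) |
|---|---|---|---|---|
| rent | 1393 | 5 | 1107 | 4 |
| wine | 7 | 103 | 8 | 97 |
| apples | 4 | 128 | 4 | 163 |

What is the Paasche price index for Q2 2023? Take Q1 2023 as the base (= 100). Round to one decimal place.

Paasche price index uses current-period quantities as weights.
ΣP(Q2 2023)·Q(Q2 2023) = 1107×4 + 8×97 + 4×163 = 4428 + 776 + 652 = 5856
ΣP(Q1 2023)·Q(Q2 2023) = 1393×4 + 7×97 + 4×163 = 5572 + 679 + 652 = 6903
Index = 5856 / 6903 × 100 = 84.8327

84.8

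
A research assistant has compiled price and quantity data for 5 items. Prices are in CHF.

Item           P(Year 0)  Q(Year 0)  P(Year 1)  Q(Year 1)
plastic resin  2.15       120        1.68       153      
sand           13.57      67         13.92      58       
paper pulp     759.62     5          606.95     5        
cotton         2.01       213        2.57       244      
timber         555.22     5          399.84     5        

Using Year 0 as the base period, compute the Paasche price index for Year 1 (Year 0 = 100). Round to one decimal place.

82.2

Paasche price index uses current-period quantities as weights.
ΣP(Year 1)·Q(Year 1) = 1.68×153 + 13.92×58 + 606.95×5 + 2.57×244 + 399.84×5 = 257.04 + 807.36 + 3034.75 + 627.08 + 1999.2 = 6725.43
ΣP(Year 0)·Q(Year 1) = 2.15×153 + 13.57×58 + 759.62×5 + 2.01×244 + 555.22×5 = 328.95 + 787.06 + 3798.1 + 490.44 + 2776.1 = 8180.65
Index = 6725.43 / 8180.65 × 100 = 82.2114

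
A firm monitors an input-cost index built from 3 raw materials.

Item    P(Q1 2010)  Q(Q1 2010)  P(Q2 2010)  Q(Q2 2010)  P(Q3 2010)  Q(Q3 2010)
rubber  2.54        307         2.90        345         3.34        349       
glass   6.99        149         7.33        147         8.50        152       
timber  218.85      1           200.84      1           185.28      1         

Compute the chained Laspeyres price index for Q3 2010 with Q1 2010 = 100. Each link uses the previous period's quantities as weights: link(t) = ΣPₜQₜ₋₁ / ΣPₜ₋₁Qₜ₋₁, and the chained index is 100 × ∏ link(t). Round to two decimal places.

Link Q1 2010→Q2 2010:
ΣP(Q2 2010)Q(Q1 2010) = 2.90×307 + 7.33×149 + 200.84×1 = 890.3 + 1092.17 + 200.84 = 2183.31
ΣP(Q1 2010)Q(Q1 2010) = 2.54×307 + 6.99×149 + 218.85×1 = 779.78 + 1041.51 + 218.85 = 2040.14
link = 2183.31/2040.14 = 1.070177
Link Q2 2010→Q3 2010:
ΣP(Q3 2010)Q(Q2 2010) = 3.34×345 + 8.50×147 + 185.28×1 = 1152.3 + 1249.5 + 185.28 = 2587.08
ΣP(Q2 2010)Q(Q2 2010) = 2.90×345 + 7.33×147 + 200.84×1 = 1000.5 + 1077.51 + 200.84 = 2278.85
link = 2587.08/2278.85 = 1.135257
Chained index = 100 × 1.070177 × 1.135257 = 121.4925

121.49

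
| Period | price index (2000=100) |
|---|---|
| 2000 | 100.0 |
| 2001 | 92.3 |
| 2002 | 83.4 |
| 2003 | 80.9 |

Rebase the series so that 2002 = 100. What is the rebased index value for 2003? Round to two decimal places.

Rebased(2003) = 80.9 / 83.4 × 100 = 97.0024

97.00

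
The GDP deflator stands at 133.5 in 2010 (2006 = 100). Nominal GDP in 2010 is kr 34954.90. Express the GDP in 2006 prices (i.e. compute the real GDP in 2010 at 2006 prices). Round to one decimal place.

26183.4

Real = Nominal ÷ (Index/100) = 34954.90 ÷ (133.5/100)
     = 34954.90 ÷ 1.335 = 26183.4457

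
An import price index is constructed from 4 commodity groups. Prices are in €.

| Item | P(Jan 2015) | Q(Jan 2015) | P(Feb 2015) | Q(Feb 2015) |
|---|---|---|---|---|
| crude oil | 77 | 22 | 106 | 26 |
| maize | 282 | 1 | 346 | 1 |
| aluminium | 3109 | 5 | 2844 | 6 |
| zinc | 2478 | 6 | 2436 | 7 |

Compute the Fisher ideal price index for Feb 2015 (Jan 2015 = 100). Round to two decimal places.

Laspeyres component (base-period weights):
ΣP(Feb 2015)Q(Jan 2015) = 106×22 + 346×1 + 2844×5 + 2436×6 = 2332 + 346 + 14220 + 14616 = 31514
ΣP(Jan 2015)Q(Jan 2015) = 77×22 + 282×1 + 3109×5 + 2478×6 = 1694 + 282 + 15545 + 14868 = 32389
L = 31514 / 32389 × 100 = 97.2985
Paasche component (current-period weights):
ΣP(Feb 2015)Q(Feb 2015) = 106×26 + 346×1 + 2844×6 + 2436×7 = 2756 + 346 + 17064 + 17052 = 37218
ΣP(Jan 2015)Q(Feb 2015) = 77×26 + 282×1 + 3109×6 + 2478×7 = 2002 + 282 + 18654 + 17346 = 38284
P = 37218 / 38284 × 100 = 97.2155
Fisher = √(L × P) = √(97.2985 × 97.2155) = 97.2570

97.26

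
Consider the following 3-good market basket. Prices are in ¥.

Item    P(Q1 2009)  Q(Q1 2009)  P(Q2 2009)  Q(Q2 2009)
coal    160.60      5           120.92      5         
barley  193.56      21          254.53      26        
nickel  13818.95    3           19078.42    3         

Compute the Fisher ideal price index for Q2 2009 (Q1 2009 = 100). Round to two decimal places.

136.35

Laspeyres component (base-period weights):
ΣP(Q2 2009)Q(Q1 2009) = 120.92×5 + 254.53×21 + 19078.42×3 = 604.6 + 5345.13 + 57235.26 = 63184.99
ΣP(Q1 2009)Q(Q1 2009) = 160.60×5 + 193.56×21 + 13818.95×3 = 803 + 4064.76 + 41456.85 = 46324.61
L = 63184.99 / 46324.61 × 100 = 136.3962
Paasche component (current-period weights):
ΣP(Q2 2009)Q(Q2 2009) = 120.92×5 + 254.53×26 + 19078.42×3 = 604.6 + 6617.78 + 57235.26 = 64457.64
ΣP(Q1 2009)Q(Q2 2009) = 160.60×5 + 193.56×26 + 13818.95×3 = 803 + 5032.56 + 41456.85 = 47292.41
P = 64457.64 / 47292.41 × 100 = 136.2960
Fisher = √(L × P) = √(136.3962 × 136.2960) = 136.3460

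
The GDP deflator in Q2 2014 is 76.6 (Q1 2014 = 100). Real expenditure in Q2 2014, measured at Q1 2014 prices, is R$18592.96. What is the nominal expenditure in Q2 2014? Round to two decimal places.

14242.21

Nominal = Real × (Index/100) = 18592.96 × (76.6/100)
        = 18592.96 × 0.766 = 14242.2074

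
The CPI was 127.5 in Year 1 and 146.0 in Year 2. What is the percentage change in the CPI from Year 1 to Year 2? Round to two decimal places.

Change = (146.0 − 127.5) / 127.5 × 100
       = 18.5 / 127.5 × 100 = 14.5098%

14.51%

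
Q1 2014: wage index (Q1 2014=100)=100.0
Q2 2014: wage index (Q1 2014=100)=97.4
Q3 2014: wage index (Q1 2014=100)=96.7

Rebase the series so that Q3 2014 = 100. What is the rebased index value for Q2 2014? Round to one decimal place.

Rebased(Q2 2014) = 97.4 / 96.7 × 100 = 100.7239

100.7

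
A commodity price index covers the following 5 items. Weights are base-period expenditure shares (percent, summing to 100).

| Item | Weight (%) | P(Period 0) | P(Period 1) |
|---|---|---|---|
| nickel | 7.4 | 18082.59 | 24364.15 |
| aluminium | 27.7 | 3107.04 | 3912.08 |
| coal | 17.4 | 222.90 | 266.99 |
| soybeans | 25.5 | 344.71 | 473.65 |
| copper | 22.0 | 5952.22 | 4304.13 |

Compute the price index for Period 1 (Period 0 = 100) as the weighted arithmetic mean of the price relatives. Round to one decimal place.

nickel: 7.4 × (24364.15/18082.59) = 7.4 × 1.347382 = 9.9706
aluminium: 27.7 × (3912.08/3107.04) = 27.7 × 1.259102 = 34.8771
coal: 17.4 × (266.99/222.90) = 17.4 × 1.197802 = 20.8417
soybeans: 25.5 × (473.65/344.71) = 25.5 × 1.374054 = 35.0384
copper: 22.0 × (4304.13/5952.22) = 22.0 × 0.723113 = 15.9085
Index = Σ wᵢ·(p₁ᵢ/p₀ᵢ) = 9.9706 + 34.8771 + 20.8417 + 35.0384 + 15.9085 = 116.6364

116.6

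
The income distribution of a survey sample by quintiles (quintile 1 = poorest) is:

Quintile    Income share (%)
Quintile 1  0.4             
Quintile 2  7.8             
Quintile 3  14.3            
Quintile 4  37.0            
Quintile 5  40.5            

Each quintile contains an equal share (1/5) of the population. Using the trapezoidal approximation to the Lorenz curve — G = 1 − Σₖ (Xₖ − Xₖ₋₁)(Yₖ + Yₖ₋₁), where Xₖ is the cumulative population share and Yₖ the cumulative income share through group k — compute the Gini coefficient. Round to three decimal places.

0.438

Cumulative income shares Yₖ: 0.0040, 0.0820, 0.2250, 0.5950, 1.0000
Σ (Xₖ−Xₖ₋₁)(Yₖ+Yₖ₋₁) = (1/5)(0.0040+0.0000) + (1/5)(0.0820+0.0040) + (1/5)(0.2250+0.0820) + (1/5)(0.5950+0.2250) + (1/5)(1.0000+0.5950)
  = 0.0008 + 0.0172 + 0.0614 + 0.1640 + 0.3190 = 0.5624
G = 1 − 0.5624 = 0.4376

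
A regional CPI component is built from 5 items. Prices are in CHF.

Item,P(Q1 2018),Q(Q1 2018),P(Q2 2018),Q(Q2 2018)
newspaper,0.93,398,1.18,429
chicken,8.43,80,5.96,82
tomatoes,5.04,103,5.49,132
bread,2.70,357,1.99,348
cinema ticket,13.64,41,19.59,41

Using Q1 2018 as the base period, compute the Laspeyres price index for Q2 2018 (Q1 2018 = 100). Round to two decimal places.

Laspeyres price index uses base-period quantities as weights.
ΣP(Q2 2018)·Q(Q1 2018) = 1.18×398 + 5.96×80 + 5.49×103 + 1.99×357 + 19.59×41 = 469.64 + 476.8 + 565.47 + 710.43 + 803.19 = 3025.53
ΣP(Q1 2018)·Q(Q1 2018) = 0.93×398 + 8.43×80 + 5.04×103 + 2.70×357 + 13.64×41 = 370.14 + 674.4 + 519.12 + 963.9 + 559.24 = 3086.8
Index = 3025.53 / 3086.8 × 100 = 98.0151

98.02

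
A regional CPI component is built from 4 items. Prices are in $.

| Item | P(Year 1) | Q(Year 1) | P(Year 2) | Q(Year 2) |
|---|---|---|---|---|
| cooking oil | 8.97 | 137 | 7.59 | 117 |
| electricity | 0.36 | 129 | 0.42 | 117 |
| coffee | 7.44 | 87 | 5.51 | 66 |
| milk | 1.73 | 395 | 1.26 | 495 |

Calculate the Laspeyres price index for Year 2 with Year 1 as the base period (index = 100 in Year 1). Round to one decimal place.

79.5

Laspeyres price index uses base-period quantities as weights.
ΣP(Year 2)·Q(Year 1) = 7.59×137 + 0.42×129 + 5.51×87 + 1.26×395 = 1039.83 + 54.18 + 479.37 + 497.7 = 2071.08
ΣP(Year 1)·Q(Year 1) = 8.97×137 + 0.36×129 + 7.44×87 + 1.73×395 = 1228.89 + 46.44 + 647.28 + 683.35 = 2605.96
Index = 2071.08 / 2605.96 × 100 = 79.4747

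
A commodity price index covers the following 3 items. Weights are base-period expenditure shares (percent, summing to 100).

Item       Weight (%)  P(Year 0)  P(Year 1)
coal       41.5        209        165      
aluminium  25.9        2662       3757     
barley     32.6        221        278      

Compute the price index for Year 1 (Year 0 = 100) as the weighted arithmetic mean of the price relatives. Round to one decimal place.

coal: 41.5 × (165/209) = 41.5 × 0.789474 = 32.7632
aluminium: 25.9 × (3757/2662) = 25.9 × 1.411345 = 36.5538
barley: 32.6 × (278/221) = 32.6 × 1.257919 = 41.0081
Index = Σ wᵢ·(p₁ᵢ/p₀ᵢ) = 32.7632 + 36.5538 + 41.0081 = 110.3251

110.3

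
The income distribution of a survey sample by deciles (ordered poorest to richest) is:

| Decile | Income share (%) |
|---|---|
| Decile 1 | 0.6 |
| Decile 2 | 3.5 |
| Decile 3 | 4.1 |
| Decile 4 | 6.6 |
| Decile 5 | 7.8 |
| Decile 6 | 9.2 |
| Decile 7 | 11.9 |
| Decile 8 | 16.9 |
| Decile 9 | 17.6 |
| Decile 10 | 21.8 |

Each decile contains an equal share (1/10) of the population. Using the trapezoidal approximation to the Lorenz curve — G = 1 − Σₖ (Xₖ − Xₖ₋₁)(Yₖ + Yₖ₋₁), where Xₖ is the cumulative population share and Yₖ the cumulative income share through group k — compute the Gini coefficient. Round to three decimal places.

0.371

Cumulative income shares Yₖ: 0.0060, 0.0410, 0.0820, 0.1480, 0.2260, 0.3180, 0.4370, 0.6060, 0.7820, 1.0000
Σ (Xₖ−Xₖ₋₁)(Yₖ+Yₖ₋₁) = (1/10)(0.0060+0.0000) + (1/10)(0.0410+0.0060) + (1/10)(0.0820+0.0410) + (1/10)(0.1480+0.0820) + (1/10)(0.2260+0.1480) + (1/10)(0.3180+0.2260) + (1/10)(0.4370+0.3180) + (1/10)(0.6060+0.4370) + (1/10)(0.7820+0.6060) + (1/10)(1.0000+0.7820)
  = 0.0006 + 0.0047 + 0.0123 + 0.0230 + 0.0374 + 0.0544 + 0.0755 + 0.1043 + 0.1388 + 0.1782 = 0.6292
G = 1 − 0.6292 = 0.3708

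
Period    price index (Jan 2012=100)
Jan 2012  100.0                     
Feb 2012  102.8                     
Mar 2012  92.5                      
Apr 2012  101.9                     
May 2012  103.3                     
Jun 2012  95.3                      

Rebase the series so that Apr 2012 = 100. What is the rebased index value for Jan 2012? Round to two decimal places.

Rebased(Jan 2012) = 100.0 / 101.9 × 100 = 98.1354

98.14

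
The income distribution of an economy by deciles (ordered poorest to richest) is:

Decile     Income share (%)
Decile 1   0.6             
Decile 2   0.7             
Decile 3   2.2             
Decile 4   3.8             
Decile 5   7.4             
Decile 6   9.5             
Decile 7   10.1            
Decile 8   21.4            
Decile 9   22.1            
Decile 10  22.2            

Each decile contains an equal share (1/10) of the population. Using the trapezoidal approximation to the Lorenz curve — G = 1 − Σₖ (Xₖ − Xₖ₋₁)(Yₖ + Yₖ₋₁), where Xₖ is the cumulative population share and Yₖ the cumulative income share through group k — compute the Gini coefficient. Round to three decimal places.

0.461

Cumulative income shares Yₖ: 0.0060, 0.0130, 0.0350, 0.0730, 0.1470, 0.2420, 0.3430, 0.5570, 0.7780, 1.0000
Σ (Xₖ−Xₖ₋₁)(Yₖ+Yₖ₋₁) = (1/10)(0.0060+0.0000) + (1/10)(0.0130+0.0060) + (1/10)(0.0350+0.0130) + (1/10)(0.0730+0.0350) + (1/10)(0.1470+0.0730) + (1/10)(0.2420+0.1470) + (1/10)(0.3430+0.2420) + (1/10)(0.5570+0.3430) + (1/10)(0.7780+0.5570) + (1/10)(1.0000+0.7780)
  = 0.0006 + 0.0019 + 0.0048 + 0.0108 + 0.0220 + 0.0389 + 0.0585 + 0.0900 + 0.1335 + 0.1778 = 0.5388
G = 1 − 0.5388 = 0.4612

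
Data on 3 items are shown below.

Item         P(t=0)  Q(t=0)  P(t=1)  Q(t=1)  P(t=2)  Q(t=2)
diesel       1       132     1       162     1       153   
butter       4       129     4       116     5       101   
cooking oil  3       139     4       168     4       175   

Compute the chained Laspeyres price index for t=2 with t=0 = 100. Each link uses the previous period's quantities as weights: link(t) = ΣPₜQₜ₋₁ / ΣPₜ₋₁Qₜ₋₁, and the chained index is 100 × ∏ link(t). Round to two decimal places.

Link t=0→t=1:
ΣP(t=1)Q(t=0) = 1×132 + 4×129 + 4×139 = 132 + 516 + 556 = 1204
ΣP(t=0)Q(t=0) = 1×132 + 4×129 + 3×139 = 132 + 516 + 417 = 1065
link = 1204/1065 = 1.130516
Link t=1→t=2:
ΣP(t=2)Q(t=1) = 1×162 + 5×116 + 4×168 = 162 + 580 + 672 = 1414
ΣP(t=1)Q(t=1) = 1×162 + 4×116 + 4×168 = 162 + 464 + 672 = 1298
link = 1414/1298 = 1.089368
Chained index = 100 × 1.130516 × 1.089368 = 123.1549

123.15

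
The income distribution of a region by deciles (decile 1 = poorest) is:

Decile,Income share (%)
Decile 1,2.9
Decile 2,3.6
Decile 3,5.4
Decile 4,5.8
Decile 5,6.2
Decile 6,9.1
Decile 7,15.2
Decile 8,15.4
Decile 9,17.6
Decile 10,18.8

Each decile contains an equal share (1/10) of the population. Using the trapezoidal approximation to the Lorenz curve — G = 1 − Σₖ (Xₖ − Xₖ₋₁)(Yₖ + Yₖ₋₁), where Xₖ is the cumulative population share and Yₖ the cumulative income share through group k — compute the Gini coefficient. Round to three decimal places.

0.322

Cumulative income shares Yₖ: 0.0290, 0.0650, 0.1190, 0.1770, 0.2390, 0.3300, 0.4820, 0.6360, 0.8120, 1.0000
Σ (Xₖ−Xₖ₋₁)(Yₖ+Yₖ₋₁) = (1/10)(0.0290+0.0000) + (1/10)(0.0650+0.0290) + (1/10)(0.1190+0.0650) + (1/10)(0.1770+0.1190) + (1/10)(0.2390+0.1770) + (1/10)(0.3300+0.2390) + (1/10)(0.4820+0.3300) + (1/10)(0.6360+0.4820) + (1/10)(0.8120+0.6360) + (1/10)(1.0000+0.8120)
  = 0.0029 + 0.0094 + 0.0184 + 0.0296 + 0.0416 + 0.0569 + 0.0812 + 0.1118 + 0.1448 + 0.1812 = 0.6778
G = 1 − 0.6778 = 0.3222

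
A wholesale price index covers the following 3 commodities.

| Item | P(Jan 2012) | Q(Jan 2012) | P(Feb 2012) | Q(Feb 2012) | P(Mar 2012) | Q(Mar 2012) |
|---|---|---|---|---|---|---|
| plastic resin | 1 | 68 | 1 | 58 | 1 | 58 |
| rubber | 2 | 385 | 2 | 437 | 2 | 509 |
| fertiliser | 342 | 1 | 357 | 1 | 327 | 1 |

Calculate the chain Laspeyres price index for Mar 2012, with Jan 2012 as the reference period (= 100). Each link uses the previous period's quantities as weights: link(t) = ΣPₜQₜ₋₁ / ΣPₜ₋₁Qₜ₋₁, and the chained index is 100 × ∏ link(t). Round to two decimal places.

98.91

Link Jan 2012→Feb 2012:
ΣP(Feb 2012)Q(Jan 2012) = 1×68 + 2×385 + 357×1 = 68 + 770 + 357 = 1195
ΣP(Jan 2012)Q(Jan 2012) = 1×68 + 2×385 + 342×1 = 68 + 770 + 342 = 1180
link = 1195/1180 = 1.012712
Link Feb 2012→Mar 2012:
ΣP(Mar 2012)Q(Feb 2012) = 1×58 + 2×437 + 327×1 = 58 + 874 + 327 = 1259
ΣP(Feb 2012)Q(Feb 2012) = 1×58 + 2×437 + 357×1 = 58 + 874 + 357 = 1289
link = 1259/1289 = 0.976726
Chained index = 100 × 1.012712 × 0.976726 = 98.9142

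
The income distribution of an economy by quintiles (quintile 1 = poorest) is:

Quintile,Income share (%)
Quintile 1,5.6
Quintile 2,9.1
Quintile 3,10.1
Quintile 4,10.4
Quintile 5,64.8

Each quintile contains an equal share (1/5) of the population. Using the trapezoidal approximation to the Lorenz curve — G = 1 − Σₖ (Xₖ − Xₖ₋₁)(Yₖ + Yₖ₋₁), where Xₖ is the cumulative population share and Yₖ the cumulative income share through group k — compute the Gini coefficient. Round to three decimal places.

Cumulative income shares Yₖ: 0.0560, 0.1470, 0.2480, 0.3520, 1.0000
Σ (Xₖ−Xₖ₋₁)(Yₖ+Yₖ₋₁) = (1/5)(0.0560+0.0000) + (1/5)(0.1470+0.0560) + (1/5)(0.2480+0.1470) + (1/5)(0.3520+0.2480) + (1/5)(1.0000+0.3520)
  = 0.0112 + 0.0406 + 0.0790 + 0.1200 + 0.2704 = 0.5212
G = 1 − 0.5212 = 0.4788

0.479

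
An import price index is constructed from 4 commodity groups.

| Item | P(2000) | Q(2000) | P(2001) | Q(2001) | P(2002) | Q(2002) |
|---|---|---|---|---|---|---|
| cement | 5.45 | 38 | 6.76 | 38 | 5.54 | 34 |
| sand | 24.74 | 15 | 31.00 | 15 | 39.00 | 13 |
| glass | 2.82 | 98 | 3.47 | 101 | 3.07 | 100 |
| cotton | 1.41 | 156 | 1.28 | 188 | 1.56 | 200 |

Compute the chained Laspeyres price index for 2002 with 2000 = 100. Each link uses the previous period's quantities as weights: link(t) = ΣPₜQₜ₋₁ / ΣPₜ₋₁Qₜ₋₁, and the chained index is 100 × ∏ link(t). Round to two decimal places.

125.09

Link 2000→2001:
ΣP(2001)Q(2000) = 6.76×38 + 31.00×15 + 3.47×98 + 1.28×156 = 256.88 + 465 + 340.06 + 199.68 = 1261.62
ΣP(2000)Q(2000) = 5.45×38 + 24.74×15 + 2.82×98 + 1.41×156 = 207.1 + 371.1 + 276.36 + 219.96 = 1074.52
link = 1261.62/1074.52 = 1.174124
Link 2001→2002:
ΣP(2002)Q(2001) = 5.54×38 + 39.00×15 + 3.07×101 + 1.56×188 = 210.52 + 585 + 310.07 + 293.28 = 1398.87
ΣP(2001)Q(2001) = 6.76×38 + 31.00×15 + 3.47×101 + 1.28×188 = 256.88 + 465 + 350.47 + 240.64 = 1312.99
link = 1398.87/1312.99 = 1.065408
Chained index = 100 × 1.174124 × 1.065408 = 125.0921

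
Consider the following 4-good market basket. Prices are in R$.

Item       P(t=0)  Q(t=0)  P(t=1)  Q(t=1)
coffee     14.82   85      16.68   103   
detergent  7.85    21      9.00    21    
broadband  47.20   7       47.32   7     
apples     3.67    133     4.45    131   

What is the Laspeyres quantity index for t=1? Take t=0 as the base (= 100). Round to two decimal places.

Laspeyres quantity index uses base-period prices as weights.
ΣP(t=0)·Q(t=1) = 14.82×103 + 7.85×21 + 47.20×7 + 3.67×131 = 1526.46 + 164.85 + 330.4 + 480.77 = 2502.48
ΣP(t=0)·Q(t=0) = 14.82×85 + 7.85×21 + 47.20×7 + 3.67×133 = 1259.7 + 164.85 + 330.4 + 488.11 = 2243.06
Index = 2502.48 / 2243.06 × 100 = 111.5655

111.57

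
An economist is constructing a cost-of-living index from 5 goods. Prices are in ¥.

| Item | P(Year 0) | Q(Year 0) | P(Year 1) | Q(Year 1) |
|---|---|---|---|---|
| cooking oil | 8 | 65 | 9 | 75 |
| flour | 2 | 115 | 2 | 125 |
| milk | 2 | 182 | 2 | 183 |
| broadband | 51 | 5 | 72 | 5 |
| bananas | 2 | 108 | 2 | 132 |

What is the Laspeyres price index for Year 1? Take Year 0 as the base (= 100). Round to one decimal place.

Laspeyres price index uses base-period quantities as weights.
ΣP(Year 1)·Q(Year 0) = 9×65 + 2×115 + 2×182 + 72×5 + 2×108 = 585 + 230 + 364 + 360 + 216 = 1755
ΣP(Year 0)·Q(Year 0) = 8×65 + 2×115 + 2×182 + 51×5 + 2×108 = 520 + 230 + 364 + 255 + 216 = 1585
Index = 1755 / 1585 × 100 = 110.7256

110.7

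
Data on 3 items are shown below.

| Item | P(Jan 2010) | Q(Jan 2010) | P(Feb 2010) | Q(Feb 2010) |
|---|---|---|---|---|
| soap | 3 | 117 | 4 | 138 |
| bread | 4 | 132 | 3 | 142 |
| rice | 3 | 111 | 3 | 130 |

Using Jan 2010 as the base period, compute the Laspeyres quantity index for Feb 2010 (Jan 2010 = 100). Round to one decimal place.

113.2

Laspeyres quantity index uses base-period prices as weights.
ΣP(Jan 2010)·Q(Feb 2010) = 3×138 + 4×142 + 3×130 = 414 + 568 + 390 = 1372
ΣP(Jan 2010)·Q(Jan 2010) = 3×117 + 4×132 + 3×111 = 351 + 528 + 333 = 1212
Index = 1372 / 1212 × 100 = 113.2013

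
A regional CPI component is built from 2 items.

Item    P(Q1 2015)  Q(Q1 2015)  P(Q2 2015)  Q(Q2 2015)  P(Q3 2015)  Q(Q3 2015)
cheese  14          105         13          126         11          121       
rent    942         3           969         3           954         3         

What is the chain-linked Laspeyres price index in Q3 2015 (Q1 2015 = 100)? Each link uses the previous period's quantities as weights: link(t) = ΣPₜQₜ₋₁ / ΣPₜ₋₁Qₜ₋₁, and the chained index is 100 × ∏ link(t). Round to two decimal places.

92.94

Link Q1 2015→Q2 2015:
ΣP(Q2 2015)Q(Q1 2015) = 13×105 + 969×3 = 1365 + 2907 = 4272
ΣP(Q1 2015)Q(Q1 2015) = 14×105 + 942×3 = 1470 + 2826 = 4296
link = 4272/4296 = 0.994413
Link Q2 2015→Q3 2015:
ΣP(Q3 2015)Q(Q2 2015) = 11×126 + 954×3 = 1386 + 2862 = 4248
ΣP(Q2 2015)Q(Q2 2015) = 13×126 + 969×3 = 1638 + 2907 = 4545
link = 4248/4545 = 0.934653
Chained index = 100 × 0.994413 × 0.934653 = 92.9432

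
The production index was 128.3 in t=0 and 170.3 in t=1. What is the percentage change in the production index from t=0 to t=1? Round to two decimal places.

32.74%

Change = (170.3 − 128.3) / 128.3 × 100
       = 42.0 / 128.3 × 100 = 32.7358%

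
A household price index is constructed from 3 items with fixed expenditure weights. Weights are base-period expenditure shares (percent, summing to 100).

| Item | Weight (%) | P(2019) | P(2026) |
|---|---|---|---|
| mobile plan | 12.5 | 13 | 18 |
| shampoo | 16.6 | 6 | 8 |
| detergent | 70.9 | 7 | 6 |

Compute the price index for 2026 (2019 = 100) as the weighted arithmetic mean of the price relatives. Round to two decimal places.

100.21

mobile plan: 12.5 × (18/13) = 12.5 × 1.384615 = 17.3077
shampoo: 16.6 × (8/6) = 16.6 × 1.333333 = 22.1333
detergent: 70.9 × (6/7) = 70.9 × 0.857143 = 60.7714
Index = Σ wᵢ·(p₁ᵢ/p₀ᵢ) = 17.3077 + 22.1333 + 60.7714 = 100.2125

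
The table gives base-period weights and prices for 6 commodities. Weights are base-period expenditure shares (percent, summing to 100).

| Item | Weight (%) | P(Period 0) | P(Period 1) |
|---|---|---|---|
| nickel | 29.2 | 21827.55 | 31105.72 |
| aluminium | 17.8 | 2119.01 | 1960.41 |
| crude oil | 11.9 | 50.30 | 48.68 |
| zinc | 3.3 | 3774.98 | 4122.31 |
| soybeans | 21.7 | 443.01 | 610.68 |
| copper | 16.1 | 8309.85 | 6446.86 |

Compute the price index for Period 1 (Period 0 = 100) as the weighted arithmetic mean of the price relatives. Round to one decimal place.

nickel: 29.2 × (31105.72/21827.55) = 29.2 × 1.425067 = 41.6120
aluminium: 17.8 × (1960.41/2119.01) = 17.8 × 0.925154 = 16.4677
crude oil: 11.9 × (48.68/50.30) = 11.9 × 0.967793 = 11.5167
zinc: 3.3 × (4122.31/3774.98) = 3.3 × 1.092008 = 3.6036
soybeans: 21.7 × (610.68/443.01) = 21.7 × 1.378479 = 29.9130
copper: 16.1 × (6446.86/8309.85) = 16.1 × 0.775809 = 12.4905
Index = Σ wᵢ·(p₁ᵢ/p₀ᵢ) = 41.6120 + 16.4677 + 11.5167 + 3.6036 + 29.9130 + 12.4905 = 115.6036

115.6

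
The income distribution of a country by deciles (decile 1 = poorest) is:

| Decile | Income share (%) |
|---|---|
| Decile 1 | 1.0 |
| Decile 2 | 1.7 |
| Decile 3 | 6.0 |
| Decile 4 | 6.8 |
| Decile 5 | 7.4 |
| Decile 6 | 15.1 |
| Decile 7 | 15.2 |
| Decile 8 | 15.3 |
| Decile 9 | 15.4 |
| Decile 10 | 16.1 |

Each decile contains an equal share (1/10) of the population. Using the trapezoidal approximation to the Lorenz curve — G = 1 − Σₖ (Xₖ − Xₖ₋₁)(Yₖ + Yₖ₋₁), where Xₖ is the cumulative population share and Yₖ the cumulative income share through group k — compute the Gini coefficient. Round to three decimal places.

0.311

Cumulative income shares Yₖ: 0.0100, 0.0270, 0.0870, 0.1550, 0.2290, 0.3800, 0.5320, 0.6850, 0.8390, 1.0000
Σ (Xₖ−Xₖ₋₁)(Yₖ+Yₖ₋₁) = (1/10)(0.0100+0.0000) + (1/10)(0.0270+0.0100) + (1/10)(0.0870+0.0270) + (1/10)(0.1550+0.0870) + (1/10)(0.2290+0.1550) + (1/10)(0.3800+0.2290) + (1/10)(0.5320+0.3800) + (1/10)(0.6850+0.5320) + (1/10)(0.8390+0.6850) + (1/10)(1.0000+0.8390)
  = 0.0010 + 0.0037 + 0.0114 + 0.0242 + 0.0384 + 0.0609 + 0.0912 + 0.1217 + 0.1524 + 0.1839 = 0.6888
G = 1 − 0.6888 = 0.3112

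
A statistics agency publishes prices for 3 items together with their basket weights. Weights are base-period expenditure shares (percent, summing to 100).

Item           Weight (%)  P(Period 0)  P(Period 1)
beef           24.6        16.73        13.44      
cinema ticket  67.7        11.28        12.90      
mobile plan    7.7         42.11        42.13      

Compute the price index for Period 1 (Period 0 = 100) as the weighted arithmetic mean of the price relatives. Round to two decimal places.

104.89

beef: 24.6 × (13.44/16.73) = 24.6 × 0.803347 = 19.7623
cinema ticket: 67.7 × (12.90/11.28) = 67.7 × 1.143617 = 77.4229
mobile plan: 7.7 × (42.13/42.11) = 7.7 × 1.000475 = 7.7037
Index = Σ wᵢ·(p₁ᵢ/p₀ᵢ) = 19.7623 + 77.4229 + 7.7037 = 104.8889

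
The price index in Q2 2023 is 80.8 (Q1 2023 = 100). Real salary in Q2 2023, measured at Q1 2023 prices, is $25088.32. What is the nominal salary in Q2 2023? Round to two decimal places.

20271.36

Nominal = Real × (Index/100) = 25088.32 × (80.8/100)
        = 25088.32 × 0.808 = 20271.3626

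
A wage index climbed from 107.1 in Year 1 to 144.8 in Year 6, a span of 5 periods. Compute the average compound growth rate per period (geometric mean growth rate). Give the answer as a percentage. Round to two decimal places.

6.22%

Growth factor = (144.8/107.1)^(1/5) = (1.352007)^(1/5) = 1.062174
Growth rate = 1.062174 − 1 = 0.062174 = 6.2174%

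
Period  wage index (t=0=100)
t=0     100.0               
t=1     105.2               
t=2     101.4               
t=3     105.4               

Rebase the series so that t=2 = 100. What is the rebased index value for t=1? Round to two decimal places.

103.75

Rebased(t=1) = 105.2 / 101.4 × 100 = 103.7475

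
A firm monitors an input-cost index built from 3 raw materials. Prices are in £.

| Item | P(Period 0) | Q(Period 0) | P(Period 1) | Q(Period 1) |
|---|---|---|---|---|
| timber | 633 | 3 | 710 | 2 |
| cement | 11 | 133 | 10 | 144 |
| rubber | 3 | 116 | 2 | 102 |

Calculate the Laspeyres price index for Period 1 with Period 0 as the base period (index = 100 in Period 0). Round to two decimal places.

99.51

Laspeyres price index uses base-period quantities as weights.
ΣP(Period 1)·Q(Period 0) = 710×3 + 10×133 + 2×116 = 2130 + 1330 + 232 = 3692
ΣP(Period 0)·Q(Period 0) = 633×3 + 11×133 + 3×116 = 1899 + 1463 + 348 = 3710
Index = 3692 / 3710 × 100 = 99.5148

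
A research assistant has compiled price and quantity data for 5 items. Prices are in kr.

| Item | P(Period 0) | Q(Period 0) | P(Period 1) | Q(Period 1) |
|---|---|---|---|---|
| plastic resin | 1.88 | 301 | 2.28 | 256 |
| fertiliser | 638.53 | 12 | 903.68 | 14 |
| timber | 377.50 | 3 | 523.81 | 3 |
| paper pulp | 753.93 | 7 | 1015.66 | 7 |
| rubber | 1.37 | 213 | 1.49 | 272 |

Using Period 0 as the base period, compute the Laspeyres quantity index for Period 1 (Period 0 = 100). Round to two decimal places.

Laspeyres quantity index uses base-period prices as weights.
ΣP(Period 0)·Q(Period 1) = 1.88×256 + 638.53×14 + 377.50×3 + 753.93×7 + 1.37×272 = 481.28 + 8939.42 + 1132.5 + 5277.51 + 372.64 = 16203.35
ΣP(Period 0)·Q(Period 0) = 1.88×301 + 638.53×12 + 377.50×3 + 753.93×7 + 1.37×213 = 565.88 + 7662.36 + 1132.5 + 5277.51 + 291.81 = 14930.06
Index = 16203.35 / 14930.06 × 100 = 108.5284

108.53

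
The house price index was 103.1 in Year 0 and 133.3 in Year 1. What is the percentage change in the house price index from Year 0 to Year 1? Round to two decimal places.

Change = (133.3 − 103.1) / 103.1 × 100
       = 30.2 / 103.1 × 100 = 29.2919%

29.29%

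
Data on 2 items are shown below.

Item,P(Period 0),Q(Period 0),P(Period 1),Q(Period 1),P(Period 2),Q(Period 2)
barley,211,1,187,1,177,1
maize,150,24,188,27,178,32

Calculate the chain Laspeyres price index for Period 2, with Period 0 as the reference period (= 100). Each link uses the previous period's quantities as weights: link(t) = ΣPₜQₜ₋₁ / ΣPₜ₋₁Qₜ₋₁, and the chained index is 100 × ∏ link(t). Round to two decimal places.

116.74

Link Period 0→Period 1:
ΣP(Period 1)Q(Period 0) = 187×1 + 188×24 = 187 + 4512 = 4699
ΣP(Period 0)Q(Period 0) = 211×1 + 150×24 = 211 + 3600 = 3811
link = 4699/3811 = 1.233010
Link Period 1→Period 2:
ΣP(Period 2)Q(Period 1) = 177×1 + 178×27 = 177 + 4806 = 4983
ΣP(Period 1)Q(Period 1) = 187×1 + 188×27 = 187 + 5076 = 5263
link = 4983/5263 = 0.946798
Chained index = 100 × 1.233010 × 0.946798 = 116.7412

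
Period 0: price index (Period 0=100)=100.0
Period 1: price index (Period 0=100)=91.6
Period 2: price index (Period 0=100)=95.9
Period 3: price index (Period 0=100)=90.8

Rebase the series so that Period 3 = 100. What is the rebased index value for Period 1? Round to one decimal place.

100.9

Rebased(Period 1) = 91.6 / 90.8 × 100 = 100.8811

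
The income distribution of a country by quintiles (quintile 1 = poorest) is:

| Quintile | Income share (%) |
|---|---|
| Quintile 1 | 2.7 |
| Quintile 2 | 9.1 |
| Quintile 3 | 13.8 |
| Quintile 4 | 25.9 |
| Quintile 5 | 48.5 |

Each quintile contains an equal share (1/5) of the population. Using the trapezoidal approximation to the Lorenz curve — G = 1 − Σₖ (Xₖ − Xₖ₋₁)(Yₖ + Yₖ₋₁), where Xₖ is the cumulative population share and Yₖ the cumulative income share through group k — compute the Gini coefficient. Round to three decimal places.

0.434

Cumulative income shares Yₖ: 0.0270, 0.1180, 0.2560, 0.5150, 1.0000
Σ (Xₖ−Xₖ₋₁)(Yₖ+Yₖ₋₁) = (1/5)(0.0270+0.0000) + (1/5)(0.1180+0.0270) + (1/5)(0.2560+0.1180) + (1/5)(0.5150+0.2560) + (1/5)(1.0000+0.5150)
  = 0.0054 + 0.0290 + 0.0748 + 0.1542 + 0.3030 = 0.5664
G = 1 − 0.5664 = 0.4336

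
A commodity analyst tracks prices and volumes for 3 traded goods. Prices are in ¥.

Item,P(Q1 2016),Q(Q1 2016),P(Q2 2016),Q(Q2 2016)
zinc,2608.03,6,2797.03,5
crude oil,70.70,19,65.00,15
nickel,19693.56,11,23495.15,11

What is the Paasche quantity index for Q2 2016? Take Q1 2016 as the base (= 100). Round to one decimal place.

98.9

Paasche quantity index uses current-period prices as weights.
ΣP(Q2 2016)·Q(Q2 2016) = 2797.03×5 + 65.00×15 + 23495.15×11 = 13985.15 + 975 + 258446.65 = 273406.8
ΣP(Q2 2016)·Q(Q1 2016) = 2797.03×6 + 65.00×19 + 23495.15×11 = 16782.18 + 1235 + 258446.65 = 276463.83
Index = 273406.8 / 276463.83 × 100 = 98.8942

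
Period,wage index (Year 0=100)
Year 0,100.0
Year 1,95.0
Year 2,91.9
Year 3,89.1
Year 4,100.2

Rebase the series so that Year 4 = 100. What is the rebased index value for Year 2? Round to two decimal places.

91.72

Rebased(Year 2) = 91.9 / 100.2 × 100 = 91.7166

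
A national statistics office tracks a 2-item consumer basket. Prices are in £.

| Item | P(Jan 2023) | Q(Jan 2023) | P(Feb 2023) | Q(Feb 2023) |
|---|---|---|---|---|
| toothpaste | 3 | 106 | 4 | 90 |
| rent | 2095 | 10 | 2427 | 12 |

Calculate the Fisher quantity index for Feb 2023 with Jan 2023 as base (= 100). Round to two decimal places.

Laspeyres component (base-period weights):
ΣP(Jan 2023)Q(Feb 2023) = 3×90 + 2095×12 = 270 + 25140 = 25410
ΣP(Jan 2023)Q(Jan 2023) = 3×106 + 2095×10 = 318 + 20950 = 21268
L = 25410 / 21268 × 100 = 119.4753
Paasche component (current-period weights):
ΣP(Feb 2023)Q(Feb 2023) = 4×90 + 2427×12 = 360 + 29124 = 29484
ΣP(Feb 2023)Q(Jan 2023) = 4×106 + 2427×10 = 424 + 24270 = 24694
P = 29484 / 24694 × 100 = 119.3974
Fisher = √(L × P) = √(119.4753 × 119.3974) = 119.4363

119.44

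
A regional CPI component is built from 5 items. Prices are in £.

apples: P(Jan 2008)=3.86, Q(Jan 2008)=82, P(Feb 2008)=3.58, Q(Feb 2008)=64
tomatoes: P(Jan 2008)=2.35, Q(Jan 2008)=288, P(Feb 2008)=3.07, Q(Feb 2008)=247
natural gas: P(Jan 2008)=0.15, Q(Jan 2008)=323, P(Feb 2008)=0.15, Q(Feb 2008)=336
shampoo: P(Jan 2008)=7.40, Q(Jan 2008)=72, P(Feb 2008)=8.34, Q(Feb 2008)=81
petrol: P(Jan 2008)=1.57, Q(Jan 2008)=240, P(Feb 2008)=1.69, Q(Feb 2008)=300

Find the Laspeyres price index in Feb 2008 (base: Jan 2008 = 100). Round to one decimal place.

114.4

Laspeyres price index uses base-period quantities as weights.
ΣP(Feb 2008)·Q(Jan 2008) = 3.58×82 + 3.07×288 + 0.15×323 + 8.34×72 + 1.69×240 = 293.56 + 884.16 + 48.45 + 600.48 + 405.6 = 2232.25
ΣP(Jan 2008)·Q(Jan 2008) = 3.86×82 + 2.35×288 + 0.15×323 + 7.40×72 + 1.57×240 = 316.52 + 676.8 + 48.45 + 532.8 + 376.8 = 1951.37
Index = 2232.25 / 1951.37 × 100 = 114.3940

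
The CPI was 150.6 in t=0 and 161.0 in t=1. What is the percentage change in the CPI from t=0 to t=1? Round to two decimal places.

6.91%

Change = (161.0 − 150.6) / 150.6 × 100
       = 10.4 / 150.6 × 100 = 6.9057%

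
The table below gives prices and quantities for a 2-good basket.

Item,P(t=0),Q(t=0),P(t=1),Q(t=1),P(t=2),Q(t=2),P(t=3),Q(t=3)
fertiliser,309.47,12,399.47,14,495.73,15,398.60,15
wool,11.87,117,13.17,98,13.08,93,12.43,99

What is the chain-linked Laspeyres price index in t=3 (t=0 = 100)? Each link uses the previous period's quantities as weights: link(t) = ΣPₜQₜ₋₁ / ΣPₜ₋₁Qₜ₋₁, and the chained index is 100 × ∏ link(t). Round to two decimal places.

122.29

Link t=0→t=1:
ΣP(t=1)Q(t=0) = 399.47×12 + 13.17×117 = 4793.64 + 1540.89 = 6334.53
ΣP(t=0)Q(t=0) = 309.47×12 + 11.87×117 = 3713.64 + 1388.79 = 5102.43
link = 6334.53/5102.43 = 1.241473
Link t=1→t=2:
ΣP(t=2)Q(t=1) = 495.73×14 + 13.08×98 = 6940.22 + 1281.84 = 8222.06
ΣP(t=1)Q(t=1) = 399.47×14 + 13.17×98 = 5592.58 + 1290.66 = 6883.24
link = 8222.06/6883.24 = 1.194504
Link t=2→t=3:
ΣP(t=3)Q(t=2) = 398.60×15 + 12.43×93 = 5979 + 1155.99 = 7134.99
ΣP(t=2)Q(t=2) = 495.73×15 + 13.08×93 = 7435.95 + 1216.44 = 8652.39
link = 7134.99/8652.39 = 0.824626
Chained index = 100 × 1.241473 × 1.194504 × 0.824626 = 122.2876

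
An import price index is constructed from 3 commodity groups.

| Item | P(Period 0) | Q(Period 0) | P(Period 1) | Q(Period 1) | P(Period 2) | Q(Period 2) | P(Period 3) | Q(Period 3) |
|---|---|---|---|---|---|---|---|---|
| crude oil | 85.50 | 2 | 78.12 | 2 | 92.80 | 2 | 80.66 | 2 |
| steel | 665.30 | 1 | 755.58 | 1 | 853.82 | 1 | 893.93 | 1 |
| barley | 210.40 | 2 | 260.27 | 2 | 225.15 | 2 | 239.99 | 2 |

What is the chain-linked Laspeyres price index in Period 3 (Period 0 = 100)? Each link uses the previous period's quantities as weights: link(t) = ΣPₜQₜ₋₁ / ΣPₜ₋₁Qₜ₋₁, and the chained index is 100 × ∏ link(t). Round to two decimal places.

Link Period 0→Period 1:
ΣP(Period 1)Q(Period 0) = 78.12×2 + 755.58×1 + 260.27×2 = 156.24 + 755.58 + 520.54 = 1432.36
ΣP(Period 0)Q(Period 0) = 85.50×2 + 665.30×1 + 210.40×2 = 171 + 665.3 + 420.8 = 1257.1
link = 1432.36/1257.1 = 1.139416
Link Period 1→Period 2:
ΣP(Period 2)Q(Period 1) = 92.80×2 + 853.82×1 + 225.15×2 = 185.6 + 853.82 + 450.3 = 1489.72
ΣP(Period 1)Q(Period 1) = 78.12×2 + 755.58×1 + 260.27×2 = 156.24 + 755.58 + 520.54 = 1432.36
link = 1489.72/1432.36 = 1.040046
Link Period 2→Period 3:
ΣP(Period 3)Q(Period 2) = 80.66×2 + 893.93×1 + 239.99×2 = 161.32 + 893.93 + 479.98 = 1535.23
ΣP(Period 2)Q(Period 2) = 92.80×2 + 853.82×1 + 225.15×2 = 185.6 + 853.82 + 450.3 = 1489.72
link = 1535.23/1489.72 = 1.030549
Chained index = 100 × 1.139416 × 1.040046 × 1.030549 = 122.1247

122.12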